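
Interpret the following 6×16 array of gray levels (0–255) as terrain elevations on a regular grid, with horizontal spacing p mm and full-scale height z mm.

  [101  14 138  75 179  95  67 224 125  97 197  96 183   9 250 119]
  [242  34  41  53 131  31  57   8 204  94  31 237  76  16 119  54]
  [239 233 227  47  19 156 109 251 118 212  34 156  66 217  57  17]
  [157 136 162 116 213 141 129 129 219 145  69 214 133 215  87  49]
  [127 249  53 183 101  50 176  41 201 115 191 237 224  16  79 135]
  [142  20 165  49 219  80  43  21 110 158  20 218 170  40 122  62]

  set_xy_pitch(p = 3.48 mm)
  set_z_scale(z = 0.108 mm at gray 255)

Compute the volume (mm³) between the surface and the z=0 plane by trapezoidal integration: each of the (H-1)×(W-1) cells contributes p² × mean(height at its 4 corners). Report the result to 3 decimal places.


47.526

height_mm = gray/255 × 0.108; cell vol = 3.48² × mean(4 corners)
unit = 3.48² × 0.108 / (4×255) = 0.00128228 mm³ per gray-sum
row 0: Σ corner-gray over 15 cells = 6278  → 8.0501
row 1: Σ corner-gray over 15 cells = 6620  → 8.4887
row 2: Σ corner-gray over 15 cells = 8482  → 10.8763
row 3: Σ corner-gray over 15 cells = 8516  → 10.9199
row 4: Σ corner-gray over 15 cells = 7168  → 9.1914
Σ rows: total corner-gray = 37064  → 47.5263 mm³


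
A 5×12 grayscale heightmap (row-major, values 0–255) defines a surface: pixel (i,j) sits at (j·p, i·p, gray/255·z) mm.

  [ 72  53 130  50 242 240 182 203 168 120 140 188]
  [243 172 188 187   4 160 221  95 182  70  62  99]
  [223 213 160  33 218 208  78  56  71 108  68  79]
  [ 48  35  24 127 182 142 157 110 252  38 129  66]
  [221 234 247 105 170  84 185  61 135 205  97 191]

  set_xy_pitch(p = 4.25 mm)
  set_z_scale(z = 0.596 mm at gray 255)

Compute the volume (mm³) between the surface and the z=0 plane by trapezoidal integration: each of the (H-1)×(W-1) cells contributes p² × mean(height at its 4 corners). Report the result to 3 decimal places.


245.807

height_mm = gray/255 × 0.596; cell vol = 4.25² × mean(4 corners)
unit = 4.25² × 0.596 / (4×255) = 0.0105542 mm³ per gray-sum
row 0: Σ corner-gray over 11 cells = 6340  → 66.9134
row 1: Σ corner-gray over 11 cells = 5752  → 60.7076
row 2: Σ corner-gray over 11 cells = 5234  → 55.2405
row 3: Σ corner-gray over 11 cells = 5964  → 62.9451
Σ rows: total corner-gray = 23290  → 245.8065 mm³


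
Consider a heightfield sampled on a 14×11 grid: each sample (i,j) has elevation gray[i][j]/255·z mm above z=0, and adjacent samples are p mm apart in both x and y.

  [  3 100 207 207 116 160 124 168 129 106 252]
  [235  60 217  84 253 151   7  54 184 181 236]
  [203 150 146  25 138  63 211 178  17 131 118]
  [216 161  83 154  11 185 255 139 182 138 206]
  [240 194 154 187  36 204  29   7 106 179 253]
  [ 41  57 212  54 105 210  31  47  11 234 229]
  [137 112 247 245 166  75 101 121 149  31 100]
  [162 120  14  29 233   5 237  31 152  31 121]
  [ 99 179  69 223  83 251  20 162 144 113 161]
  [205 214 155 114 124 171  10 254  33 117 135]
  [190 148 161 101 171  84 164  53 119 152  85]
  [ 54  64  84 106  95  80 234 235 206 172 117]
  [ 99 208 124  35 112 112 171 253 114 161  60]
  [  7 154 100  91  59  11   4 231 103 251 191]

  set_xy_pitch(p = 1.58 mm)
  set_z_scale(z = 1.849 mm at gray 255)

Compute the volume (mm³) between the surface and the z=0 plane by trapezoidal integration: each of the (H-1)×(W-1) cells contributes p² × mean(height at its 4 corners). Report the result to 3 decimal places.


height_mm = gray/255 × 1.849; cell vol = 1.58² × mean(4 corners)
unit = 1.58² × 1.849 / (4×255) = 0.00452534 mm³ per gray-sum
row 0: Σ corner-gray over 10 cells = 5742  → 25.9845
row 1: Σ corner-gray over 10 cells = 5292  → 23.9481
row 2: Σ corner-gray over 10 cells = 5477  → 24.7853
row 3: Σ corner-gray over 10 cells = 5723  → 25.8985
row 4: Σ corner-gray over 10 cells = 4877  → 22.0701
row 5: Σ corner-gray over 10 cells = 4923  → 22.2782
row 6: Σ corner-gray over 10 cells = 4718  → 21.3505
row 7: Σ corner-gray over 10 cells = 4735  → 21.4275
row 8: Σ corner-gray over 10 cells = 5472  → 24.7626
row 9: Σ corner-gray over 10 cells = 5305  → 24.0069
row 10: Σ corner-gray over 10 cells = 5304  → 24.0024
row 11: Σ corner-gray over 10 cells = 5462  → 24.7174
row 12: Σ corner-gray over 10 cells = 4945  → 22.3778
Σ rows: total corner-gray = 67975  → 307.6098 mm³

307.610


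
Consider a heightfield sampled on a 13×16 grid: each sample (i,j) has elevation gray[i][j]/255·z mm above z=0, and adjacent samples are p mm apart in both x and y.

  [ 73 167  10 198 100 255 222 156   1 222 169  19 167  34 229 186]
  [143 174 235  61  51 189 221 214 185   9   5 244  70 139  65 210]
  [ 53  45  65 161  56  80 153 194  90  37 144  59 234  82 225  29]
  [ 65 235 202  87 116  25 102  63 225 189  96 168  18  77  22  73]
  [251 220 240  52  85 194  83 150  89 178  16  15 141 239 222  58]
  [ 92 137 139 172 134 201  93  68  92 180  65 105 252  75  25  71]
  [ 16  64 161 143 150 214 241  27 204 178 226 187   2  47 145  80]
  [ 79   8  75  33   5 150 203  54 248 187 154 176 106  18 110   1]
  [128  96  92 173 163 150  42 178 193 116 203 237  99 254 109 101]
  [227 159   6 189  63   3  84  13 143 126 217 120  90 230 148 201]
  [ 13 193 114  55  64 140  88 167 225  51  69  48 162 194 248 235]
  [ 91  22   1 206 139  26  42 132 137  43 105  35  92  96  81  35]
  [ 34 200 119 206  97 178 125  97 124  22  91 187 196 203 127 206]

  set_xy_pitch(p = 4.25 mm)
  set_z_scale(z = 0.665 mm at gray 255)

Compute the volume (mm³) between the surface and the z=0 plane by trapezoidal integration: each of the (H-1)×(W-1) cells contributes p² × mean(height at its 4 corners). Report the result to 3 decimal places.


1044.405

height_mm = gray/255 × 0.665; cell vol = 4.25² × mean(4 corners)
unit = 4.25² × 0.665 / (4×255) = 0.011776 mm³ per gray-sum
row 0: Σ corner-gray over 15 cells = 8234  → 96.9639
row 1: Σ corner-gray over 15 cells = 7409  → 87.2487
row 2: Σ corner-gray over 15 cells = 6720  → 79.1350
row 3: Σ corner-gray over 15 cells = 7545  → 88.8502
row 4: Σ corner-gray over 15 cells = 7796  → 91.8060
row 5: Σ corner-gray over 15 cells = 7713  → 90.8286
row 6: Σ corner-gray over 15 cells = 7208  → 84.8817
row 7: Σ corner-gray over 15 cells = 7573  → 89.1800
row 8: Σ corner-gray over 15 cells = 8049  → 94.7854
row 9: Σ corner-gray over 15 cells = 7494  → 88.2497
row 10: Σ corner-gray over 15 cells = 6324  → 74.4717
row 11: Σ corner-gray over 15 cells = 6624  → 78.0045
Σ rows: total corner-gray = 88689  → 1044.4054 mm³


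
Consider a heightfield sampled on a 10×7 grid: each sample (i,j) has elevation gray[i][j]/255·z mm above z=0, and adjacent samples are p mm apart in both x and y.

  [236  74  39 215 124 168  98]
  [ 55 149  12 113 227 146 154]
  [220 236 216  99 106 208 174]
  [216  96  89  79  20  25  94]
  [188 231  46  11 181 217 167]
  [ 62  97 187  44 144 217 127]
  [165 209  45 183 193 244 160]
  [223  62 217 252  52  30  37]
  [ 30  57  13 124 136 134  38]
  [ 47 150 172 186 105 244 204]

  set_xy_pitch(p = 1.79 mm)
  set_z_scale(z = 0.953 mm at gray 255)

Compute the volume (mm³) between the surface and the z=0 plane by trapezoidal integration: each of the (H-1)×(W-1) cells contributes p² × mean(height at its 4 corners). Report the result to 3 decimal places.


height_mm = gray/255 × 0.953; cell vol = 1.79² × mean(4 corners)
unit = 1.79² × 0.953 / (4×255) = 0.00299363 mm³ per gray-sum
row 0: Σ corner-gray over 6 cells = 3077  → 9.2114
row 1: Σ corner-gray over 6 cells = 3627  → 10.8579
row 2: Σ corner-gray over 6 cells = 3052  → 9.1366
row 3: Σ corner-gray over 6 cells = 2655  → 7.9481
row 4: Σ corner-gray over 6 cells = 3294  → 9.8610
row 5: Σ corner-gray over 6 cells = 3640  → 10.8968
row 6: Σ corner-gray over 6 cells = 3559  → 10.6543
row 7: Σ corner-gray over 6 cells = 2482  → 7.4302
row 8: Σ corner-gray over 6 cells = 2961  → 8.8642
Σ rows: total corner-gray = 28347  → 84.8606 mm³

84.861


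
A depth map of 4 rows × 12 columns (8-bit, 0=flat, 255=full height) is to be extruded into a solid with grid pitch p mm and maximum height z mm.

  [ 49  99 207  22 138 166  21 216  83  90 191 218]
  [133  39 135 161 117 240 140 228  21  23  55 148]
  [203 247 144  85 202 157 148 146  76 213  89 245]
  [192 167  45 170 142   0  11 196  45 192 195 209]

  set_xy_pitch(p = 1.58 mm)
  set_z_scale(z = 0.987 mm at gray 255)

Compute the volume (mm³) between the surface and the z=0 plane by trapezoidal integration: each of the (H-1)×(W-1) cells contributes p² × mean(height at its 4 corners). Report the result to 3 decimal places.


42.472

height_mm = gray/255 × 0.987; cell vol = 1.58² × mean(4 corners)
unit = 1.58² × 0.987 / (4×255) = 0.00241563 mm³ per gray-sum
row 0: Σ corner-gray over 11 cells = 5332  → 12.8802
row 1: Σ corner-gray over 11 cells = 6061  → 14.6412
row 2: Σ corner-gray over 11 cells = 6189  → 14.9504
Σ rows: total corner-gray = 17582  → 42.4717 mm³


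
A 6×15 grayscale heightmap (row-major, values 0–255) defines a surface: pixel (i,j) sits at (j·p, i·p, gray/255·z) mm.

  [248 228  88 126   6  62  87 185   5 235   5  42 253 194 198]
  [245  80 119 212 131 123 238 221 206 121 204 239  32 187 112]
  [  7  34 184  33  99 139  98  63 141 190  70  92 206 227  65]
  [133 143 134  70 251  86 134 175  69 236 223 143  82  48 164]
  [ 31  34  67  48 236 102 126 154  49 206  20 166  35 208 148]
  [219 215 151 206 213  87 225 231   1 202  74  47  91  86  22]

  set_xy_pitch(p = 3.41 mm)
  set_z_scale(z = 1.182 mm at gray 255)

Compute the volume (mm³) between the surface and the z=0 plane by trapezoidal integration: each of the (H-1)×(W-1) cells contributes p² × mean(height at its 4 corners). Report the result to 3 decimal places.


height_mm = gray/255 × 1.182; cell vol = 3.41² × mean(4 corners)
unit = 3.41² × 1.182 / (4×255) = 0.0134749 mm³ per gray-sum
row 0: Σ corner-gray over 14 cells = 8061  → 108.6213
row 1: Σ corner-gray over 14 cells = 7807  → 105.1987
row 2: Σ corner-gray over 14 cells = 7109  → 95.7932
row 3: Σ corner-gray over 14 cells = 6966  → 93.8663
row 4: Σ corner-gray over 14 cells = 6980  → 94.0549
Σ rows: total corner-gray = 36923  → 497.5343 mm³

497.534


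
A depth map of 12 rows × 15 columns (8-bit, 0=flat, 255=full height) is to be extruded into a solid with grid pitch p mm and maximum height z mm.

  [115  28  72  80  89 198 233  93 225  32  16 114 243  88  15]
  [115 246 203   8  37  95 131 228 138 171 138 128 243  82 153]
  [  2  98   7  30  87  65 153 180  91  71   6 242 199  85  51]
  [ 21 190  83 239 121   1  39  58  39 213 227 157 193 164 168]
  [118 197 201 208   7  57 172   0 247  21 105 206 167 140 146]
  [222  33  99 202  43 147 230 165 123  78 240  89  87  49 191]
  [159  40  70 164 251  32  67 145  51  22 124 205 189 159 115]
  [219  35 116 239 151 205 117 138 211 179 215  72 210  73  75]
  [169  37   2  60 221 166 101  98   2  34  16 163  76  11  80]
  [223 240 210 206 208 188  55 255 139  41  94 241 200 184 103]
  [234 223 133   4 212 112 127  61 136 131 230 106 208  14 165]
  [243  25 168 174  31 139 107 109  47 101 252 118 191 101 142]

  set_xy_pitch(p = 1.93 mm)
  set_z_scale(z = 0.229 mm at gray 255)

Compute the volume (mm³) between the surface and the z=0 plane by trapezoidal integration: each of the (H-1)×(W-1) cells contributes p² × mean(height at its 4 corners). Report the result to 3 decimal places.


height_mm = gray/255 × 0.229; cell vol = 1.93² × mean(4 corners)
unit = 1.93² × 0.229 / (4×255) = 0.000836277 mm³ per gray-sum
row 0: Σ corner-gray over 14 cells = 7116  → 5.9509
row 1: Σ corner-gray over 14 cells = 6645  → 5.5571
row 2: Σ corner-gray over 14 cells = 6318  → 5.2836
row 3: Σ corner-gray over 14 cells = 7357  → 6.1525
row 4: Σ corner-gray over 14 cells = 7303  → 6.1073
row 5: Σ corner-gray over 14 cells = 6895  → 5.7661
row 6: Σ corner-gray over 14 cells = 7528  → 6.2955
row 7: Σ corner-gray over 14 cells = 6439  → 5.3848
row 8: Σ corner-gray over 14 cells = 7071  → 5.9133
row 9: Σ corner-gray over 14 cells = 8641  → 7.2263
row 10: Σ corner-gray over 14 cells = 7304  → 6.1082
Σ rows: total corner-gray = 78617  → 65.7456 mm³

65.746


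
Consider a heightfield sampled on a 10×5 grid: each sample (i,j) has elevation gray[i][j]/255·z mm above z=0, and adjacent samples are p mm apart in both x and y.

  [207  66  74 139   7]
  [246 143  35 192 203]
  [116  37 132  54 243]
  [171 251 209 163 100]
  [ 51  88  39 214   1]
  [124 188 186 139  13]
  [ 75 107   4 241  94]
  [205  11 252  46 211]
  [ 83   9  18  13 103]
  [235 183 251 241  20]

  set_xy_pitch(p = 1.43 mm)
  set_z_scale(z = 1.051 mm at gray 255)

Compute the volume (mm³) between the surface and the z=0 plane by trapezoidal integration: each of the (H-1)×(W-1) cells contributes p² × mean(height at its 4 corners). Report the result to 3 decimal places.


height_mm = gray/255 × 1.051; cell vol = 1.43² × mean(4 corners)
unit = 1.43² × 1.051 / (4×255) = 0.00210705 mm³ per gray-sum
row 0: Σ corner-gray over 4 cells = 1961  → 4.1319
row 1: Σ corner-gray over 4 cells = 1994  → 4.2015
row 2: Σ corner-gray over 4 cells = 2322  → 4.8926
row 3: Σ corner-gray over 4 cells = 2251  → 4.7430
row 4: Σ corner-gray over 4 cells = 1897  → 3.9971
row 5: Σ corner-gray over 4 cells = 2036  → 4.2900
row 6: Σ corner-gray over 4 cells = 1907  → 4.0181
row 7: Σ corner-gray over 4 cells = 1300  → 2.7392
row 8: Σ corner-gray over 4 cells = 1871  → 3.9423
Σ rows: total corner-gray = 17539  → 36.9555 mm³

36.956


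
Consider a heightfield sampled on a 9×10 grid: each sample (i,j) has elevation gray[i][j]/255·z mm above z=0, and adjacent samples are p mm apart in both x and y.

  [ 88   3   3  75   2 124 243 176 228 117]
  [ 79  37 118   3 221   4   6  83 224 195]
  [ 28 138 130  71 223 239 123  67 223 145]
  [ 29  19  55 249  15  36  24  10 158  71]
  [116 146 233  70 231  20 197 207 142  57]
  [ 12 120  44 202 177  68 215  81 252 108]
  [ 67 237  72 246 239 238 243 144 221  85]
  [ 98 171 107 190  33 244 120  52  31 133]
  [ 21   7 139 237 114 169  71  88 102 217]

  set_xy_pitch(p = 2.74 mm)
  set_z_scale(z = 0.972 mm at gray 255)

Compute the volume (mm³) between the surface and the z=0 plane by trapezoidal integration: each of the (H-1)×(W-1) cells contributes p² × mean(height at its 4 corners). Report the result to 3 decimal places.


height_mm = gray/255 × 0.972; cell vol = 2.74² × mean(4 corners)
unit = 2.74² × 0.972 / (4×255) = 0.0071543 mm³ per gray-sum
row 0: Σ corner-gray over 9 cells = 3579  → 25.6052
row 1: Σ corner-gray over 9 cells = 4267  → 30.5274
row 2: Σ corner-gray over 9 cells = 3833  → 27.4224
row 3: Σ corner-gray over 9 cells = 3897  → 27.8803
row 4: Σ corner-gray over 9 cells = 5103  → 36.5084
row 5: Σ corner-gray over 9 cells = 5870  → 41.9957
row 6: Σ corner-gray over 9 cells = 5559  → 39.7708
row 7: Σ corner-gray over 9 cells = 4219  → 30.1840
Σ rows: total corner-gray = 36327  → 259.8943 mm³

259.894


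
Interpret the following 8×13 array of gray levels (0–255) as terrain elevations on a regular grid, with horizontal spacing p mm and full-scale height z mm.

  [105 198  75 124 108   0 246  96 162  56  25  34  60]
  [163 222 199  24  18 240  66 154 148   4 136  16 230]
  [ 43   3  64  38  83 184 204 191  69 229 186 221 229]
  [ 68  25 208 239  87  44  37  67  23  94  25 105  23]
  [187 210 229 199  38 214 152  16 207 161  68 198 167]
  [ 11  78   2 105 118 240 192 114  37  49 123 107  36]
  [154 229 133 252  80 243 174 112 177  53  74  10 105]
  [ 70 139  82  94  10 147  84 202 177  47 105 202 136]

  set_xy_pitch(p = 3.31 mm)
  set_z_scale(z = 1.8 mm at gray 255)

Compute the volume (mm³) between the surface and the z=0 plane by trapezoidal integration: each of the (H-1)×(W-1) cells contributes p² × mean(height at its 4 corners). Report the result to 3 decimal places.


777.567

height_mm = gray/255 × 1.8; cell vol = 3.31² × mean(4 corners)
unit = 3.31² × 1.8 / (4×255) = 0.0193343 mm³ per gray-sum
row 0: Σ corner-gray over 12 cells = 5260  → 101.6984
row 1: Σ corner-gray over 12 cells = 6063  → 117.2238
row 2: Σ corner-gray over 12 cells = 5215  → 100.8283
row 3: Σ corner-gray over 12 cells = 5737  → 110.9208
row 4: Σ corner-gray over 12 cells = 6115  → 118.2292
row 5: Σ corner-gray over 12 cells = 5710  → 110.3988
row 6: Σ corner-gray over 12 cells = 6117  → 118.2679
Σ rows: total corner-gray = 40217  → 777.5673 mm³


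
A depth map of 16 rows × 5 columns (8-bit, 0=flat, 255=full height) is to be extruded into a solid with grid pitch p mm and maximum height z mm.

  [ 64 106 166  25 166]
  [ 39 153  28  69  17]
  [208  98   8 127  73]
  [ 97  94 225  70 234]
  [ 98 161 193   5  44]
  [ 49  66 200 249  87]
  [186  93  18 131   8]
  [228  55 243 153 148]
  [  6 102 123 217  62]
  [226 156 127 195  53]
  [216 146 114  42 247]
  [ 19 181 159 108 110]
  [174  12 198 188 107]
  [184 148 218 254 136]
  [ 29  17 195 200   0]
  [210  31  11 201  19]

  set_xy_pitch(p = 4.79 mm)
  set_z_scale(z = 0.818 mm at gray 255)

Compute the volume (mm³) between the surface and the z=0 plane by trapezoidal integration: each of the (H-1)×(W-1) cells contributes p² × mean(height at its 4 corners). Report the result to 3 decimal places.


549.524

height_mm = gray/255 × 0.818; cell vol = 4.79² × mean(4 corners)
unit = 4.79² × 0.818 / (4×255) = 0.0184003 mm³ per gray-sum
row 0: Σ corner-gray over 4 cells = 1380  → 25.3924
row 1: Σ corner-gray over 4 cells = 1303  → 23.9755
row 2: Σ corner-gray over 4 cells = 1856  → 34.1509
row 3: Σ corner-gray over 4 cells = 1969  → 36.2301
row 4: Σ corner-gray over 4 cells = 2026  → 37.2789
row 5: Σ corner-gray over 4 cells = 1844  → 33.9301
row 6: Σ corner-gray over 4 cells = 1956  → 35.9909
row 7: Σ corner-gray over 4 cells = 2230  → 41.0326
row 8: Σ corner-gray over 4 cells = 2187  → 40.2414
row 9: Σ corner-gray over 4 cells = 2302  → 42.3574
row 10: Σ corner-gray over 4 cells = 2092  → 38.4934
row 11: Σ corner-gray over 4 cells = 2102  → 38.6774
row 12: Σ corner-gray over 4 cells = 2637  → 48.5215
row 13: Σ corner-gray over 4 cells = 2413  → 44.3998
row 14: Σ corner-gray over 4 cells = 1568  → 28.8516
Σ rows: total corner-gray = 29865  → 549.5240 mm³


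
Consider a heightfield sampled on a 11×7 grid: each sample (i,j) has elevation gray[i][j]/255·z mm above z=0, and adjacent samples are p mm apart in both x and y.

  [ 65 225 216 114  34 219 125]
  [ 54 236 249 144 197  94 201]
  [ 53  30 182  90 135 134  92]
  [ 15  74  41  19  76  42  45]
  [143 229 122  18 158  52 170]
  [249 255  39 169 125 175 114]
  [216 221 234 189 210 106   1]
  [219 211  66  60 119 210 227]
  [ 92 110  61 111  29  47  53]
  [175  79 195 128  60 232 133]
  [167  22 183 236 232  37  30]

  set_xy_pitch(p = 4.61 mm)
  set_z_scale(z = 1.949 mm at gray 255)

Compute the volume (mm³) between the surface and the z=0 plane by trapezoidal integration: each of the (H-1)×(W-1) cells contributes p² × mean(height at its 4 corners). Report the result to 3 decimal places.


1258.001

height_mm = gray/255 × 1.949; cell vol = 4.61² × mean(4 corners)
unit = 4.61² × 1.949 / (4×255) = 0.0406082 mm³ per gray-sum
row 0: Σ corner-gray over 6 cells = 3901  → 158.4125
row 1: Σ corner-gray over 6 cells = 3382  → 137.3369
row 2: Σ corner-gray over 6 cells = 1851  → 75.1657
row 3: Σ corner-gray over 6 cells = 2035  → 82.6376
row 4: Σ corner-gray over 6 cells = 3360  → 136.4435
row 5: Σ corner-gray over 6 cells = 4026  → 163.4885
row 6: Σ corner-gray over 6 cells = 3915  → 158.9810
row 7: Σ corner-gray over 6 cells = 2639  → 107.1650
row 8: Σ corner-gray over 6 cells = 2557  → 103.8351
row 9: Σ corner-gray over 6 cells = 3313  → 134.5349
Σ rows: total corner-gray = 30979  → 1258.0008 mm³


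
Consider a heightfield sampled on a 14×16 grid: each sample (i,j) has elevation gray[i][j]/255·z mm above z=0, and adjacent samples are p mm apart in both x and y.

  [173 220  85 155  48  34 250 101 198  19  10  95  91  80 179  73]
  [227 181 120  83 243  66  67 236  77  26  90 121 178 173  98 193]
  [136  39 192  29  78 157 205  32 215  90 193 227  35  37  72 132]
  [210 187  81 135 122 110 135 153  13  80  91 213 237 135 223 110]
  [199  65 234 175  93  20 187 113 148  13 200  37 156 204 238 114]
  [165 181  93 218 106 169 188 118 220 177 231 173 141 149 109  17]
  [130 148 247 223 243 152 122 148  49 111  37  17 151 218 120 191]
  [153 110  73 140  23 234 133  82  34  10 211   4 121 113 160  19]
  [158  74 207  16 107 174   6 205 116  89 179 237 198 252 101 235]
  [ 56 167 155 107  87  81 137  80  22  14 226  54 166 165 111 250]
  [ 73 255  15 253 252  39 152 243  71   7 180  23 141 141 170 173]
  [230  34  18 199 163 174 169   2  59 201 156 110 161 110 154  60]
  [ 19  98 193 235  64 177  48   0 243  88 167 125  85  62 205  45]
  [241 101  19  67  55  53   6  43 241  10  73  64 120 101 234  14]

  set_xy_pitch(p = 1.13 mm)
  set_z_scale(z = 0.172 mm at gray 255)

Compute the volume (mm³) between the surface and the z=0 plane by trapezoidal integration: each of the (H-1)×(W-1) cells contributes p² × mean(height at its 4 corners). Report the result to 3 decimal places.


height_mm = gray/255 × 0.172; cell vol = 1.13² × mean(4 corners)
unit = 1.13² × 0.172 / (4×255) = 0.00021532 mm³ per gray-sum
row 0: Σ corner-gray over 15 cells = 7314  → 1.5749
row 1: Σ corner-gray over 15 cells = 7408  → 1.5951
row 2: Σ corner-gray over 15 cells = 7620  → 1.6407
row 3: Σ corner-gray over 15 cells = 8229  → 1.7719
row 4: Σ corner-gray over 15 cells = 8807  → 1.8963
row 5: Σ corner-gray over 15 cells = 9021  → 1.9424
row 6: Σ corner-gray over 15 cells = 7361  → 1.5850
row 7: Σ corner-gray over 15 cells = 7383  → 1.5897
row 8: Σ corner-gray over 15 cells = 7765  → 1.6720
row 9: Σ corner-gray over 15 cells = 7580  → 1.6321
row 10: Σ corner-gray over 15 cells = 7840  → 1.6881
row 11: Σ corner-gray over 15 cells = 7354  → 1.5835
row 12: Σ corner-gray over 15 cells = 6273  → 1.3507
Σ rows: total corner-gray = 99955  → 21.5223 mm³

21.522


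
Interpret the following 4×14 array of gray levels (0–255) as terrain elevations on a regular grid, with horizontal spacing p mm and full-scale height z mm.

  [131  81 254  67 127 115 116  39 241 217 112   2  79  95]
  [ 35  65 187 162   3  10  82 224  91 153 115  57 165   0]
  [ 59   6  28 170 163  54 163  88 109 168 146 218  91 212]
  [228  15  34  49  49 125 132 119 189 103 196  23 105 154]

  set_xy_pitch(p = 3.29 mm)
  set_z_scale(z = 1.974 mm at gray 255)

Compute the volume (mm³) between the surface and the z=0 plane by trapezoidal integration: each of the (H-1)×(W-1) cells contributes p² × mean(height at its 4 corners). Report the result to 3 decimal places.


361.769

height_mm = gray/255 × 1.974; cell vol = 3.29² × mean(4 corners)
unit = 3.29² × 1.974 / (4×255) = 0.0209478 mm³ per gray-sum
row 0: Σ corner-gray over 13 cells = 5789  → 121.2669
row 1: Σ corner-gray over 13 cells = 5742  → 120.2824
row 2: Σ corner-gray over 13 cells = 5739  → 120.2195
Σ rows: total corner-gray = 17270  → 361.7688 mm³


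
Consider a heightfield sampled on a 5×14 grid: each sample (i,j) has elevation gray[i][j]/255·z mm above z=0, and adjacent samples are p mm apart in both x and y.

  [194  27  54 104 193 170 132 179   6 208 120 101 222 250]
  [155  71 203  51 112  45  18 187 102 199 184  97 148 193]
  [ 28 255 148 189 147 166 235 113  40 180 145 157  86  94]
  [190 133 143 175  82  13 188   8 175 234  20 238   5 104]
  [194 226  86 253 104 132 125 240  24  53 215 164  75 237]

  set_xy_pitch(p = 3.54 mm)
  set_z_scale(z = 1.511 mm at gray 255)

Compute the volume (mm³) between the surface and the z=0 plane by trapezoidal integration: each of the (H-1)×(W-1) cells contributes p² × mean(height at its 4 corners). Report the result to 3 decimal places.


512.310

height_mm = gray/255 × 1.511; cell vol = 3.54² × mean(4 corners)
unit = 3.54² × 1.511 / (4×255) = 0.018564 mm³ per gray-sum
row 0: Σ corner-gray over 13 cells = 6658  → 123.5989
row 1: Σ corner-gray over 13 cells = 7026  → 130.4304
row 2: Σ corner-gray over 13 cells = 6966  → 129.3166
row 3: Σ corner-gray over 13 cells = 6947  → 128.9639
Σ rows: total corner-gray = 27597  → 512.3098 mm³


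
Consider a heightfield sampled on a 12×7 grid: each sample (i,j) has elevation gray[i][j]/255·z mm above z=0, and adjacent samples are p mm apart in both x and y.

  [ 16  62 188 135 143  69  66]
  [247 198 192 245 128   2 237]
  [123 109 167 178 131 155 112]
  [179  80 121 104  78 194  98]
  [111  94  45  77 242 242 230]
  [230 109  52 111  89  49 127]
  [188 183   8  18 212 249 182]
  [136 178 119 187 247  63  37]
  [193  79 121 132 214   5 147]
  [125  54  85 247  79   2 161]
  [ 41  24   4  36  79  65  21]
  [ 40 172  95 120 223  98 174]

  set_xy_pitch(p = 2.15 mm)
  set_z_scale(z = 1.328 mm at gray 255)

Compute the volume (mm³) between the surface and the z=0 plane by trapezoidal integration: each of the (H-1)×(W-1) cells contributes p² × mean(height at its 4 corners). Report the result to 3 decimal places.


194.295

height_mm = gray/255 × 1.328; cell vol = 2.15² × mean(4 corners)
unit = 2.15² × 1.328 / (4×255) = 0.00601831 mm³ per gray-sum
row 0: Σ corner-gray over 6 cells = 3290  → 19.8003
row 1: Σ corner-gray over 6 cells = 3729  → 22.4423
row 2: Σ corner-gray over 6 cells = 3146  → 18.9336
row 3: Σ corner-gray over 6 cells = 3172  → 19.0901
row 4: Σ corner-gray over 6 cells = 2918  → 17.5614
row 5: Σ corner-gray over 6 cells = 2887  → 17.3749
row 6: Σ corner-gray over 6 cells = 3471  → 20.8896
row 7: Σ corner-gray over 6 cells = 3203  → 19.2767
row 8: Σ corner-gray over 6 cells = 2662  → 16.0208
row 9: Σ corner-gray over 6 cells = 1698  → 10.2191
row 10: Σ corner-gray over 6 cells = 2108  → 12.6866
Σ rows: total corner-gray = 32284  → 194.2952 mm³


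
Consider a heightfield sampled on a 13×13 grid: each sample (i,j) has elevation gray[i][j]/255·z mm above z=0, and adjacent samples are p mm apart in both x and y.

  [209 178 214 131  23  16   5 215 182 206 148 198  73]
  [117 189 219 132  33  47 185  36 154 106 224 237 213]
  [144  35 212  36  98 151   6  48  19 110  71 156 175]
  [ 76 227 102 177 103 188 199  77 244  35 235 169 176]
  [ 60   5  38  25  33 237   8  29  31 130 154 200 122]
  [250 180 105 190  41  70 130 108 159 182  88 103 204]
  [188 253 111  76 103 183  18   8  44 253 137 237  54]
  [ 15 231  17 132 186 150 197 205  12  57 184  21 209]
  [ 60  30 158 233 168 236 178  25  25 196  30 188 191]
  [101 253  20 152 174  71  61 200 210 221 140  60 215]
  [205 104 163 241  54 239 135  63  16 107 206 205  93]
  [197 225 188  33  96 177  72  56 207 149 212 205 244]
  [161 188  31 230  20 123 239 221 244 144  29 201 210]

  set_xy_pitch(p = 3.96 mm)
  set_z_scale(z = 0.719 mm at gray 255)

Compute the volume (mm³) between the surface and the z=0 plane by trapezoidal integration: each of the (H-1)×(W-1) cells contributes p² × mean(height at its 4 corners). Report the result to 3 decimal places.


836.290

height_mm = gray/255 × 0.719; cell vol = 3.96² × mean(4 corners)
unit = 3.96² × 0.719 / (4×255) = 0.011054 mm³ per gray-sum
row 0: Σ corner-gray over 12 cells = 6768  → 74.8134
row 1: Σ corner-gray over 12 cells = 5657  → 62.5324
row 2: Σ corner-gray over 12 cells = 5967  → 65.9592
row 3: Σ corner-gray over 12 cells = 5726  → 63.2952
row 4: Σ corner-gray over 12 cells = 5128  → 56.6849
row 5: Σ corner-gray over 12 cells = 6254  → 69.1317
row 6: Σ corner-gray over 12 cells = 6096  → 67.3851
row 7: Σ corner-gray over 12 cells = 6193  → 68.4574
row 8: Σ corner-gray over 12 cells = 6625  → 73.2327
row 9: Σ corner-gray over 12 cells = 6804  → 75.2114
row 10: Σ corner-gray over 12 cells = 7045  → 77.8754
row 11: Σ corner-gray over 12 cells = 7392  → 81.7111
Σ rows: total corner-gray = 75655  → 836.2897 mm³


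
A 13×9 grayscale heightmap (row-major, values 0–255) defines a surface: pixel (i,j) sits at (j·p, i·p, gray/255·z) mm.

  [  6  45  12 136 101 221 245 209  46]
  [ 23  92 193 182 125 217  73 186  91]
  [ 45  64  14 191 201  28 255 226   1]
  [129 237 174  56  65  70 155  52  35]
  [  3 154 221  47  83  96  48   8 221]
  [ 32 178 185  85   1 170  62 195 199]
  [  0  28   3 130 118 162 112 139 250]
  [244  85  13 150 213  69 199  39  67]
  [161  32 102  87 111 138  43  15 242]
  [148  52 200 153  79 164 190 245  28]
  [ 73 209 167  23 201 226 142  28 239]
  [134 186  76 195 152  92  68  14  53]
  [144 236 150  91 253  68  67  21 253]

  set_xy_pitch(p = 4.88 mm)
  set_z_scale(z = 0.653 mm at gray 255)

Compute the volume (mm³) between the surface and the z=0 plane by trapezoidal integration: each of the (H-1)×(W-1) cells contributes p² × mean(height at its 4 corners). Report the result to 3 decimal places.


700.564

height_mm = gray/255 × 0.653; cell vol = 4.88² × mean(4 corners)
unit = 4.88² × 0.653 / (4×255) = 0.0152459 mm³ per gray-sum
row 0: Σ corner-gray over 8 cells = 4240  → 64.6426
row 1: Σ corner-gray over 8 cells = 4254  → 64.8560
row 2: Σ corner-gray over 8 cells = 3786  → 57.7209
row 3: Σ corner-gray over 8 cells = 3320  → 50.6163
row 4: Σ corner-gray over 8 cells = 3521  → 53.6808
row 5: Σ corner-gray over 8 cells = 3617  → 55.1444
row 6: Σ corner-gray over 8 cells = 3481  → 53.0709
row 7: Σ corner-gray over 8 cells = 3306  → 50.4029
row 8: Σ corner-gray over 8 cells = 3801  → 57.9496
row 9: Σ corner-gray over 8 cells = 4646  → 70.8324
row 10: Σ corner-gray over 8 cells = 4057  → 61.8526
row 11: Σ corner-gray over 8 cells = 3922  → 59.7944
Σ rows: total corner-gray = 45951  → 700.5637 mm³


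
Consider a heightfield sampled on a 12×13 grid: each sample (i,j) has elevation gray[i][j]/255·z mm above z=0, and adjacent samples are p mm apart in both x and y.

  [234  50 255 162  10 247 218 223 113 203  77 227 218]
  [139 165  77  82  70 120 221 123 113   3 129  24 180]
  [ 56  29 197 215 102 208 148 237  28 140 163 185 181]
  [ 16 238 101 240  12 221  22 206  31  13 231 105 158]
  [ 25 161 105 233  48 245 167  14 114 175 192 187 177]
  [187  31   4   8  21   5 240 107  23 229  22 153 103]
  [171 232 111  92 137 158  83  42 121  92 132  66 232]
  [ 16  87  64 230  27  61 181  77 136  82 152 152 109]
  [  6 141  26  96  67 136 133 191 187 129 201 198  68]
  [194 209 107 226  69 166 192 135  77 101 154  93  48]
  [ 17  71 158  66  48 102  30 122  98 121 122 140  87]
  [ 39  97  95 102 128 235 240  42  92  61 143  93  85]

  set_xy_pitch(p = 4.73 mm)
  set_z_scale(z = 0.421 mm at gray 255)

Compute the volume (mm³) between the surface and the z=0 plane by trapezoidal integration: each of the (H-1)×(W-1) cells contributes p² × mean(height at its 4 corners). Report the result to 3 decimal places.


594.523

height_mm = gray/255 × 0.421; cell vol = 4.73² × mean(4 corners)
unit = 4.73² × 0.421 / (4×255) = 0.0092343 mm³ per gray-sum
row 0: Σ corner-gray over 12 cells = 6595  → 60.9002
row 1: Σ corner-gray over 12 cells = 6114  → 56.4585
row 2: Σ corner-gray over 12 cells = 6555  → 60.5309
row 3: Σ corner-gray over 12 cells = 6498  → 60.0045
row 4: Σ corner-gray over 12 cells = 5460  → 50.4193
row 5: Σ corner-gray over 12 cells = 4911  → 45.3497
row 6: Σ corner-gray over 12 cells = 5558  → 51.3243
row 7: Σ corner-gray over 12 cells = 5707  → 52.7002
row 8: Σ corner-gray over 12 cells = 6384  → 58.9518
row 9: Σ corner-gray over 12 cells = 5560  → 51.3427
row 10: Σ corner-gray over 12 cells = 5040  → 46.5409
Σ rows: total corner-gray = 64382  → 594.5230 mm³


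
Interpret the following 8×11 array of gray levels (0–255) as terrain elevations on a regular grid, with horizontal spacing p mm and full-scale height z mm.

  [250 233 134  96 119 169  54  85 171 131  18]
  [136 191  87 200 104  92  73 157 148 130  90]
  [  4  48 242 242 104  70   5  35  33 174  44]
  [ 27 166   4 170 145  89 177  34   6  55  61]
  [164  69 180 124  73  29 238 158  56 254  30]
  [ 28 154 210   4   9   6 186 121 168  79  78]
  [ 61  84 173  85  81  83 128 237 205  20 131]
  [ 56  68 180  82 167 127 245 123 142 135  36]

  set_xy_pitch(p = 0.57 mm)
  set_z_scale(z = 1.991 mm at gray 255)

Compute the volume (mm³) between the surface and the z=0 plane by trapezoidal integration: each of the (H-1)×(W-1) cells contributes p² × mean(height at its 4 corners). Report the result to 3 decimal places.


20.148

height_mm = gray/255 × 1.991; cell vol = 0.57² × mean(4 corners)
unit = 0.57² × 1.991 / (4×255) = 0.000634192 mm³ per gray-sum
row 0: Σ corner-gray over 10 cells = 5242  → 3.3244
row 1: Σ corner-gray over 10 cells = 4544  → 2.8818
row 2: Σ corner-gray over 10 cells = 3734  → 2.3681
row 3: Σ corner-gray over 10 cells = 4336  → 2.7499
row 4: Σ corner-gray over 10 cells = 4536  → 2.8767
row 5: Σ corner-gray over 10 cells = 4364  → 2.7676
row 6: Σ corner-gray over 10 cells = 5014  → 3.1798
Σ rows: total corner-gray = 31770  → 20.1483 mm³


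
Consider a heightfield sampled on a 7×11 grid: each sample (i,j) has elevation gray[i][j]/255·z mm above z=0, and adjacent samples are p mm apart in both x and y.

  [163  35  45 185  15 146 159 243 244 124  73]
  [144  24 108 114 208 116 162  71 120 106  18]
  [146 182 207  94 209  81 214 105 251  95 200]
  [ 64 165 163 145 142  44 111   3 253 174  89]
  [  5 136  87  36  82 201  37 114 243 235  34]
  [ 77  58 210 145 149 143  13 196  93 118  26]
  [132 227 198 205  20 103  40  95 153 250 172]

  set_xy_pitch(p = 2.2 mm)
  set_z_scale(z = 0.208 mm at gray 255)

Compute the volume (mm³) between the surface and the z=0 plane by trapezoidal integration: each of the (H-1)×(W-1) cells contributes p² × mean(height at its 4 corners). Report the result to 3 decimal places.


30.569

height_mm = gray/255 × 0.208; cell vol = 2.2² × mean(4 corners)
unit = 2.2² × 0.208 / (4×255) = 0.00098698 mm³ per gray-sum
row 0: Σ corner-gray over 10 cells = 4848  → 4.7849
row 1: Σ corner-gray over 10 cells = 5442  → 5.3711
row 2: Σ corner-gray over 10 cells = 5775  → 5.6998
row 3: Σ corner-gray over 10 cells = 4934  → 4.8698
row 4: Σ corner-gray over 10 cells = 4734  → 4.6724
row 5: Σ corner-gray over 10 cells = 5239  → 5.1708
Σ rows: total corner-gray = 30972  → 30.5688 mm³


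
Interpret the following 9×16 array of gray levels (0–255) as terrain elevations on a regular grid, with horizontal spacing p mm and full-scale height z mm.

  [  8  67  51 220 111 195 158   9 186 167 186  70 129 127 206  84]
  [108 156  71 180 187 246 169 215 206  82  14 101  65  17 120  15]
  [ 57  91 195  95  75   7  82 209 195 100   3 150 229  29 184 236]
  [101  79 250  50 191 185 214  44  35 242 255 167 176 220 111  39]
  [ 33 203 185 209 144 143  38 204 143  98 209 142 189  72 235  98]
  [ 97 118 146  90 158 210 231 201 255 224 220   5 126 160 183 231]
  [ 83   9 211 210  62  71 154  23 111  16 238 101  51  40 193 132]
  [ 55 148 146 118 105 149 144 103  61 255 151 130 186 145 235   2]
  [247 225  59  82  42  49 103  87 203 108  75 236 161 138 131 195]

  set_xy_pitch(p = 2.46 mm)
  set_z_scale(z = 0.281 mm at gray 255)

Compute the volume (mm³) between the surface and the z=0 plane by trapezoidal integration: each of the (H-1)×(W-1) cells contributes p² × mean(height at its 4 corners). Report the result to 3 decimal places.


109.142

height_mm = gray/255 × 0.281; cell vol = 2.46² × mean(4 corners)
unit = 2.46² × 0.281 / (4×255) = 0.00166716 mm³ per gray-sum
row 0: Σ corner-gray over 15 cells = 7637  → 12.7321
row 1: Σ corner-gray over 15 cells = 7362  → 12.2736
row 2: Σ corner-gray over 15 cells = 8159  → 13.6023
row 3: Σ corner-gray over 15 cells = 9137  → 15.2328
row 4: Σ corner-gray over 15 cells = 9541  → 15.9063
row 5: Σ corner-gray over 15 cells = 8177  → 13.6323
row 6: Σ corner-gray over 15 cells = 7404  → 12.3436
row 7: Σ corner-gray over 15 cells = 8049  → 13.4189
Σ rows: total corner-gray = 65466  → 109.1421 mm³


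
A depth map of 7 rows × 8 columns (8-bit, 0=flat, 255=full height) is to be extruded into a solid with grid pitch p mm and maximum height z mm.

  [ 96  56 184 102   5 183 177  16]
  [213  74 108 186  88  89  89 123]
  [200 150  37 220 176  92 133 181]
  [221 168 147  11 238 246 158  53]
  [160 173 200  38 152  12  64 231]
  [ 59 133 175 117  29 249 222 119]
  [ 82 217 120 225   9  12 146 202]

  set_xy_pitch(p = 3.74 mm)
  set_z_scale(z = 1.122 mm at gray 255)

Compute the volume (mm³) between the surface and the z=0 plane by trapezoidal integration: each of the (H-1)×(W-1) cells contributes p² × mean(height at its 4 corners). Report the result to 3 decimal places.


height_mm = gray/255 × 1.122; cell vol = 3.74² × mean(4 corners)
unit = 3.74² × 1.122 / (4×255) = 0.0153864 mm³ per gray-sum
row 0: Σ corner-gray over 7 cells = 3130  → 48.1593
row 1: Σ corner-gray over 7 cells = 3601  → 55.4063
row 2: Σ corner-gray over 7 cells = 4207  → 64.7304
row 3: Σ corner-gray over 7 cells = 3879  → 59.6837
row 4: Σ corner-gray over 7 cells = 3697  → 56.8834
row 5: Σ corner-gray over 7 cells = 3770  → 58.0066
Σ rows: total corner-gray = 22284  → 342.8696 mm³

342.870


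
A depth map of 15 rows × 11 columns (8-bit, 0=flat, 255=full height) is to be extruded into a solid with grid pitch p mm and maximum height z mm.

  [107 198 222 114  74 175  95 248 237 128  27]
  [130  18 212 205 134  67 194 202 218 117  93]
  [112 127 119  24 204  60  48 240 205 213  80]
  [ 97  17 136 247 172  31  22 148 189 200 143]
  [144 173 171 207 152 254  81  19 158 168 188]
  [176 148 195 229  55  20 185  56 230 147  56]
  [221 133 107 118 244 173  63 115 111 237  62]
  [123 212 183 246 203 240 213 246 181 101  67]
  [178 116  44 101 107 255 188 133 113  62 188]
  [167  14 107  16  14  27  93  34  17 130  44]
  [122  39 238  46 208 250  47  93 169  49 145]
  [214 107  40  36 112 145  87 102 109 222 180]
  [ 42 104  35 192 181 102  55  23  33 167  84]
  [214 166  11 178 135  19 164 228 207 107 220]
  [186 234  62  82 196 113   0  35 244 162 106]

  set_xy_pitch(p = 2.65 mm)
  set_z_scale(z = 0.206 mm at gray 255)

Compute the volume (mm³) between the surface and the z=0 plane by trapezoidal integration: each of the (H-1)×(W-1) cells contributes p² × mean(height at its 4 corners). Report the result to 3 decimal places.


104.844

height_mm = gray/255 × 0.206; cell vol = 2.65² × mean(4 corners)
unit = 2.65² × 0.206 / (4×255) = 0.00141827 mm³ per gray-sum
row 0: Σ corner-gray over 10 cells = 6073  → 8.6132
row 1: Σ corner-gray over 10 cells = 5629  → 7.9834
row 2: Σ corner-gray over 10 cells = 5236  → 7.4261
row 3: Σ corner-gray over 10 cells = 5662  → 8.0302
row 4: Σ corner-gray over 10 cells = 5860  → 8.3111
row 5: Σ corner-gray over 10 cells = 5647  → 8.0090
row 6: Σ corner-gray over 10 cells = 6725  → 9.5379
row 7: Σ corner-gray over 10 cells = 6444  → 9.1393
row 8: Σ corner-gray over 10 cells = 3719  → 5.2745
row 9: Σ corner-gray over 10 cells = 3660  → 5.1909
row 10: Σ corner-gray over 10 cells = 4859  → 6.8914
row 11: Σ corner-gray over 10 cells = 4224  → 5.9908
row 12: Σ corner-gray over 10 cells = 4774  → 6.7708
row 13: Σ corner-gray over 10 cells = 5412  → 7.6757
Σ rows: total corner-gray = 73924  → 104.8442 mm³


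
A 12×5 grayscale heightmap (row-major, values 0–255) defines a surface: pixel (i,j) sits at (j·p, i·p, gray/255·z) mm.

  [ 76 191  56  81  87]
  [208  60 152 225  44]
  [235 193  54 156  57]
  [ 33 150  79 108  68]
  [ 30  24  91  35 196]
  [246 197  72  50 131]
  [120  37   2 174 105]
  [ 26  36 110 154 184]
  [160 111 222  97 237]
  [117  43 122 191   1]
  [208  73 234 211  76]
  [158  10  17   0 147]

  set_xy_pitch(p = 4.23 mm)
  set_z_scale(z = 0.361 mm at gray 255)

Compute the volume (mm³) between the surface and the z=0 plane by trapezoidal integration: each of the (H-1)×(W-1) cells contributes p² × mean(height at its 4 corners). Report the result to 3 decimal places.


126.616

height_mm = gray/255 × 0.361; cell vol = 4.23² × mean(4 corners)
unit = 4.23² × 0.361 / (4×255) = 0.00633268 mm³ per gray-sum
row 0: Σ corner-gray over 4 cells = 1945  → 12.3171
row 1: Σ corner-gray over 4 cells = 2224  → 14.0839
row 2: Σ corner-gray over 4 cells = 1873  → 11.8611
row 3: Σ corner-gray over 4 cells = 1301  → 8.2388
row 4: Σ corner-gray over 4 cells = 1541  → 9.7587
row 5: Σ corner-gray over 4 cells = 1666  → 10.5503
row 6: Σ corner-gray over 4 cells = 1461  → 9.2521
row 7: Σ corner-gray over 4 cells = 2067  → 13.0897
row 8: Σ corner-gray over 4 cells = 2087  → 13.2163
row 9: Σ corner-gray over 4 cells = 2150  → 13.6153
row 10: Σ corner-gray over 4 cells = 1679  → 10.6326
Σ rows: total corner-gray = 19994  → 126.6157 mm³
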